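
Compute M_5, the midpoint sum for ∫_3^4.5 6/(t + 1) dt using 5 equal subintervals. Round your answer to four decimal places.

1.9101

Δt = (4.5 − 3)/5 = 0.3.
Midpoints: 3.15, 3.45, 3.75, 4.05, 4.35.
f(3.15) = 120/83, f(3.45) = 120/89, f(3.75) = 24/19, f(4.05) = 120/101, f(4.35) = 120/107.
Sum = Δt · [f(3.15) + f(3.45) + f(3.75) + f(4.05) + f(4.35)].
Sum ≈ 1.9101.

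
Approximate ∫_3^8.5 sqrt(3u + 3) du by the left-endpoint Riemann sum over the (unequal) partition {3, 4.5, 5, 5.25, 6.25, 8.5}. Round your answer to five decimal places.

Subinterval widths: 1.5, 0.5, 0.25, 1, 2.25.
Left endpoints: 3, 4.5, 5, 5.25, 6.25.
f(3) ≈ 3.46410, f(4.5) ≈ 4.06202, f(5) ≈ 4.24264, f(5.25) ≈ 4.33013, f(6.25) ≈ 4.66369.
Sum = Σ Δu_i · f(u_i).
Sum ≈ 23.11125.

23.11125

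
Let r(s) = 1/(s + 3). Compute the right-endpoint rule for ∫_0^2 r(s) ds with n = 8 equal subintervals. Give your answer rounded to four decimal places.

Δs = (2 − 0)/8 = 0.25.
Right endpoints: 0.25, 0.5, 0.75, 1, 1.25, 1.5, 1.75, 2.
r(0.25) = 4/13, r(0.5) = 2/7, r(0.75) = 4/15, r(1) = 0.25, r(1.25) = 4/17, r(1.5) = 2/9, r(1.75) = 4/19, r(2) = 0.2.
Sum = Δs · [r(0.25) + r(0.5) + r(0.75) + ...].
Sum ≈ 0.4945.

0.4945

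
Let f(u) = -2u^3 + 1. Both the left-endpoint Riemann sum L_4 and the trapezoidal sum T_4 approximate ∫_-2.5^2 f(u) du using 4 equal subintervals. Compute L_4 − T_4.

L_4 ≈ 44.03320312.
T_4 ≈ 17.45507812.
L_4 − T_4 = 26.578125.

26.578125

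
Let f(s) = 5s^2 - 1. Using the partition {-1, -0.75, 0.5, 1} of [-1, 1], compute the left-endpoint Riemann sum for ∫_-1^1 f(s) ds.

3.390625

Subinterval widths: 0.25, 1.25, 0.5.
Left endpoints: -1, -0.75, 0.5.
f(-1) = 4, f(-0.75) = 1.8125, f(0.5) = 0.25.
Sum = Σ Δs_i · f(s_i).
Sum = 3.390625.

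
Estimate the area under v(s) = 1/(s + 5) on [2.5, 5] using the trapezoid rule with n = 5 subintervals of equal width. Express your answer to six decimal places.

Δs = (5 − 2.5)/5 = 0.5.
v(2.5) = 2/15, v(3) = 0.125, v(3.5) = 2/17, v(4) = 1/9, v(4.5) = 2/19, v(5) = 0.1.
T_5 = (Δs/2)·[v(s_0) + 2v(s_1) + ... + 2v(s_{4}) + v(s_5)].
Sum ≈ 0.287844.

0.287844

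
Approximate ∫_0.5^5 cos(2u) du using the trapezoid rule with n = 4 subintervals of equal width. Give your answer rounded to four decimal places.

Δu = (5 − 0.5)/4 = 1.125.
f(0.5) ≈ 0.5403, f(1.625) ≈ -0.9941, f(2.75) ≈ 0.7087, f(3.875) ≈ 0.1038, f(5) ≈ -0.8391.
T_4 = (Δu/2)·[f(u_0) + 2f(u_1) + 2f(u_2) + 2f(u_3) + f(u_4)].
Sum ≈ -0.3724.

-0.3724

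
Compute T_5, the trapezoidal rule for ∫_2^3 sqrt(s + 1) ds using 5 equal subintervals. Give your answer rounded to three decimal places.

Δs = (3 − 2)/5 = 0.2.
f(2) ≈ 1.732, f(2.2) ≈ 1.789, f(2.4) ≈ 1.844, f(2.6) ≈ 1.897, f(2.8) ≈ 1.949, f(3) ≈ 2.000.
T_5 = (Δs/2)·[f(s_0) + 2f(s_1) + ... + 2f(s_{4}) + f(s_5)].
Sum ≈ 1.869.

1.869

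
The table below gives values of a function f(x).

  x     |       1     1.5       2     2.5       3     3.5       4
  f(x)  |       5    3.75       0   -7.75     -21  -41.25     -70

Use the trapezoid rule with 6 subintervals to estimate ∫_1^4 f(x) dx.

Δx = 0.5.
T_6 = (0.5/2)·[5 + 2·3.75 + 2·0 + 2·(-7.75) + 2·(-21) + 2·(-41.25) + (-70)] = -49.375.

-49.375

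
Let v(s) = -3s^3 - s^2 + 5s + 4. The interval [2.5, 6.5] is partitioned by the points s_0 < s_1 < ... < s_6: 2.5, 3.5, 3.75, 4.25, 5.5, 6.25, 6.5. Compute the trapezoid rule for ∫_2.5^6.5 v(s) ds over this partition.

-1313.90625

Subinterval widths: 1, 0.25, 0.5, 1.25, 0.75, 0.25.
v(2.5) = -36.625, v(3.5) = -119.375, v(3.75) = -149.515625, v(4.25) = -223.109375, v(5.5) = -497.875, v(6.25) = -736.234375, v(6.5) = -829.625.
On each subinterval the trapezoid contributes (Δs_i/2)·[v(s_{i-1}) + v(s_i)].
Sum = -1313.90625.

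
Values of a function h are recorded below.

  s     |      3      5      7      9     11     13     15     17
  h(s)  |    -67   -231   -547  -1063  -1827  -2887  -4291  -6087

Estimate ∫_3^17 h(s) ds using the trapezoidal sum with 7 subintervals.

Δs = 2.
T_7 = (2/2)·[(-67) + 2·(-231) + 2·(-547) + 2·(-1063) + 2·(-1827) + 2·(-2887) + 2·(-4291) + (-6087)] = -27846.

-27846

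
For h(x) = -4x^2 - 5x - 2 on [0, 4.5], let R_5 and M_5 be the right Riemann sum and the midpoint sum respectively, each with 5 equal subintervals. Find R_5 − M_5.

R_5 = -230.13.
M_5 = -179.91.
R_5 − M_5 = -50.22.

-50.22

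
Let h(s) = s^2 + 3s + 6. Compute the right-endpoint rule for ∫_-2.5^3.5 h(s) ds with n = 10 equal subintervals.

Δs = (3.5 − (-2.5))/10 = 0.6.
Right endpoints: -1.9, -1.3, -0.7, -0.1, 0.5, 1.1, 1.7, 2.3, 2.9, 3.5.
h(-1.9) = 3.91, h(-1.3) = 3.79, h(-0.7) = 4.39, h(-0.1) = 5.71, h(0.5) = 7.75, h(1.1) = 10.51, h(1.7) = 13.99, h(2.3) = 18.19, h(2.9) = 23.11, h(3.5) = 28.75.
Sum = Δs · [h(-1.9) + h(-1.3) + h(-0.7) + ...].
Sum = 72.06.

72.06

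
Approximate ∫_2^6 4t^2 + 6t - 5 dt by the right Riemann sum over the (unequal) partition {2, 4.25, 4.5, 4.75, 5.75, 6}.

468.375

Subinterval widths: 2.25, 0.25, 0.25, 1, 0.25.
Right endpoints: 4.25, 4.5, 4.75, 5.75, 6.
f(4.25) = 92.75, f(4.5) = 103, f(4.75) = 113.75, f(5.75) = 161.75, f(6) = 175.
Sum = Σ Δt_i · f(t_i).
Sum = 468.375.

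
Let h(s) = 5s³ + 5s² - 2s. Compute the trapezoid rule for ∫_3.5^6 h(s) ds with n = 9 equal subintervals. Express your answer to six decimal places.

Δs = (6 − 3.5)/9 = 5/18.
h(3.5) = 268.625, h(34/9) = 243032/729, h(73/18) = 2377391/5832, h(13/3) = 13286/27, h(83/18) = 3425161/5832, h(44/9) = 505912/729, h(31/6) = 175553/216, h(49/9) = 688352/729, h(103/18) = 6351701/5832, h(6) = 1248.
T_9 = (Δs/2)·[h(s_0) + 2h(s_1) + ... + 2h(s_{8}) + h(s_9)].
Sum ≈ 1699.664995.

1699.664995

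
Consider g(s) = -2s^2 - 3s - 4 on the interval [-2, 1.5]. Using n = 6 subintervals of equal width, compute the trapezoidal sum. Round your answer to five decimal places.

Δs = (1.5 − (-2))/6 = 7/12.
g(-2) = -6, g(-17/12) = -271/72, g(-5/6) = -26/9, g(-0.25) = -3.375, g(1/3) = -47/9, g(11/12) = -607/72, g(1.5) = -13.
T_6 = (Δs/2)·[g(s_0) + 2g(s_1) + ... + 2g(s_{5}) + g(s_6)].
Sum ≈ -19.35532.

-19.35532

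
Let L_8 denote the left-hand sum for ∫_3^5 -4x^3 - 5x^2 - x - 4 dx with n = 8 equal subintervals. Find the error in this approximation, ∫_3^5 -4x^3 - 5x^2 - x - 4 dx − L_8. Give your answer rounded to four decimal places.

Exact integral: ∫_3^5 f(x) dx ≈ -723.333333.
L_8 = -665.1875.
Error ≈ -723.333333 − (-665.1875) ≈ -58.1458.

-58.1458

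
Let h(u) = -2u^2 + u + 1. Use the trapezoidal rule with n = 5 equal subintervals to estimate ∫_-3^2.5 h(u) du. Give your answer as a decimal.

-26.51

Δu = (2.5 − (-3))/5 = 1.1.
h(-3) = -20, h(-1.9) = -8.12, h(-0.8) = -1.08, h(0.3) = 1.12, h(1.4) = -1.52, h(2.5) = -9.
T_5 = (Δu/2)·[h(u_0) + 2h(u_1) + ... + 2h(u_{4}) + h(u_5)].
Sum = -26.51.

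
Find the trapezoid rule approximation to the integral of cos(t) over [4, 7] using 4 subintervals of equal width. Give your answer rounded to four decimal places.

1.3469

Δt = (7 − 4)/4 = 0.75.
f(4) ≈ -0.6536, f(4.75) ≈ 0.0376, f(5.5) ≈ 0.7087, f(6.25) ≈ 0.9994, f(7) ≈ 0.7539.
T_4 = (Δt/2)·[f(t_0) + 2f(t_1) + 2f(t_2) + 2f(t_3) + f(t_4)].
Sum ≈ 1.3469.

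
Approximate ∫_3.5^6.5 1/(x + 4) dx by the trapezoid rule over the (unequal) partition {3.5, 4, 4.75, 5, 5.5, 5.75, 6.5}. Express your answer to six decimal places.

Subinterval widths: 0.5, 0.75, 0.25, 0.5, 0.25, 0.75.
f(3.5) = 2/15, f(4) = 0.125, f(4.75) = 4/35, f(5) = 1/9, f(5.5) = 2/19, f(5.75) = 4/39, f(6.5) = 2/21.
On each subinterval the trapezoid contributes (Δx_i/2)·[f(x_{i-1}) + f(x_i)].
Sum ≈ 0.336738.

0.336738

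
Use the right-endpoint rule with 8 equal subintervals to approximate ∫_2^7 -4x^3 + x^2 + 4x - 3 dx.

Δx = (7 − 2)/8 = 0.625.
Right endpoints: 2.625, 3.25, 3.875, 4.5, 5.125, 5.75, 6.375, 7.
f(2.625) = -57.9609375, f(3.25) = -116.75, f(3.875) = -205.2265625, f(4.5) = -329.25, f(5.125) = -494.6796875, f(5.75) = -707.375, f(6.375) = -973.1953125, f(7) = -1298.
Sum = Δx · [f(2.625) + f(3.25) + f(3.875) + ...].
Sum = -2614.0234375.

-2614.0234375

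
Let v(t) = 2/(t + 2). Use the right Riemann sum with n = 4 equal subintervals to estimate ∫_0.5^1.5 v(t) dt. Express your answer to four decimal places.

0.6452

Δt = (1.5 − 0.5)/4 = 0.25.
Right endpoints: 0.75, 1, 1.25, 1.5.
v(0.75) = 8/11, v(1) = 2/3, v(1.25) = 8/13, v(1.5) = 4/7.
Sum = Δt · [v(0.75) + v(1) + v(1.25) + v(1.5)].
Sum ≈ 0.6452.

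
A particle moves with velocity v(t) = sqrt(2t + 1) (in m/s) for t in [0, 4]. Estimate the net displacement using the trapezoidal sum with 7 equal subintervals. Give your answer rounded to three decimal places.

Δt = (4 − 0)/7 = 4/7.
v(0) ≈ 1.000, v(4/7) ≈ 1.464, v(8/7) ≈ 1.813, v(12/7) ≈ 2.104, v(16/7) ≈ 2.360, v(20/7) ≈ 2.591, v(24/7) ≈ 2.803, v(4) ≈ 3.000.
T_7 = (Δt/2)·[v(t_0) + 2v(t_1) + ... + 2v(t_{6}) + v(t_7)].
Sum ≈ 8.649.

8.649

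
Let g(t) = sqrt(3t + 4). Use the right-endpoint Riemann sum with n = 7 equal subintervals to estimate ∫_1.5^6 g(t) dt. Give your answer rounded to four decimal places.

Δt = (6 − 1.5)/7 = 9/14.
Right endpoints: 15/7, 39/14, 24/7, 57/14, 33/7, 75/14, 6.
g(15/7) ≈ 3.2293, g(39/14) ≈ 3.5153, g(24/7) ≈ 3.7796, g(57/14) ≈ 4.0267, g(33/7) ≈ 4.2594, g(75/14) ≈ 4.4801, g(6) ≈ 4.6904.
Sum = Δt · [g(15/7) + g(39/14) + g(24/7) + ...].
Sum ≈ 17.9877.

17.9877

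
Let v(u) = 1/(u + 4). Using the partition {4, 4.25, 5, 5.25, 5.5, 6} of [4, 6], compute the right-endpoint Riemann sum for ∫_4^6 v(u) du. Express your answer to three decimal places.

Subinterval widths: 0.25, 0.75, 0.25, 0.25, 0.5.
Right endpoints: 4.25, 5, 5.25, 5.5, 6.
v(4.25) = 4/33, v(5) = 1/9, v(5.25) = 4/37, v(5.5) = 2/19, v(6) = 0.1.
Sum = Σ Δu_i · v(u_i).
Sum ≈ 0.217.

0.217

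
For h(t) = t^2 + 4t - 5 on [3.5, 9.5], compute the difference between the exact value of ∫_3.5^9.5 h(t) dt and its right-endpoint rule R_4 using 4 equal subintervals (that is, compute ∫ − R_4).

Exact integral: ∫_3.5^9.5 h(t) dt = 397.5.
R_4 = 476.25.
Error = 397.5 − 476.25 = -78.75.

-78.75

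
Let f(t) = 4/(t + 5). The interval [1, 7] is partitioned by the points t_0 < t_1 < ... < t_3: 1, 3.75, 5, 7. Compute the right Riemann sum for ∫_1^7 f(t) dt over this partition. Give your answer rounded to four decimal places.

2.4238

Subinterval widths: 2.75, 1.25, 2.
Right endpoints: 3.75, 5, 7.
f(3.75) = 16/35, f(5) = 0.4, f(7) = 1/3.
Sum = Σ Δt_i · f(t_i).
Sum ≈ 2.4238.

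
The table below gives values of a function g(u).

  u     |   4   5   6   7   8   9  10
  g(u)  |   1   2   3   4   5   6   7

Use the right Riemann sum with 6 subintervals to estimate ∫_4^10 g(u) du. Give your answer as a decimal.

27

Δu = 1.
Sum = 1·[2 + 3 + 4 + 5 + 6 + 7] = 27.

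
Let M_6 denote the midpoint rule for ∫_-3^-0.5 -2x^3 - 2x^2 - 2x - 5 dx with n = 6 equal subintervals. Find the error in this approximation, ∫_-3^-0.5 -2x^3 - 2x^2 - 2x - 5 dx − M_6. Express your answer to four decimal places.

Exact integral: ∫_-3^-0.5 f(x) dx ≈ 18.802083.
M_6 ≈ 18.494647.
Error ≈ 18.802083 − 18.494647 ≈ 0.3074.

0.3074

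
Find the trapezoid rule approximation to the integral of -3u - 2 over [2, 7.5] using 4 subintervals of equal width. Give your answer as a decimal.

Δu = (7.5 − 2)/4 = 1.375.
f(2) = -8, f(3.375) = -12.125, f(4.75) = -16.25, f(6.125) = -20.375, f(7.5) = -24.5.
T_4 = (Δu/2)·[f(u_0) + 2f(u_1) + 2f(u_2) + 2f(u_3) + f(u_4)].
Sum = -89.375.

-89.375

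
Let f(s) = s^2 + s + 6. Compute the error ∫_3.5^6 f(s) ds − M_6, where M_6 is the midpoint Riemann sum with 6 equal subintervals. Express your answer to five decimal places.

Exact integral: ∫_3.5^6 f(s) ds ≈ 84.5833333.
M_6 ≈ 84.5471644.
Error ≈ 84.5833333 − 84.5471644 ≈ 0.03617.

0.03617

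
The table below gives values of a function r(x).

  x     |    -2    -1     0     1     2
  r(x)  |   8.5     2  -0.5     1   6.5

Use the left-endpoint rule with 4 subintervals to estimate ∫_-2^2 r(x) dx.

Δx = 1.
Sum = 1·[8.5 + 2 + (-0.5) + 1] = 11.

11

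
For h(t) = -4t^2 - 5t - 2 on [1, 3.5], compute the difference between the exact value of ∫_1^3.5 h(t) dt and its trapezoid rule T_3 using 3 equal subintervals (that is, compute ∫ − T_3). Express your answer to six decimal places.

Exact integral: ∫_1^3.5 h(t) dt ≈ -88.95833333.
T_3 ≈ -90.11574074.
Error ≈ -88.95833333 − (-90.11574074) ≈ 1.157407.

1.157407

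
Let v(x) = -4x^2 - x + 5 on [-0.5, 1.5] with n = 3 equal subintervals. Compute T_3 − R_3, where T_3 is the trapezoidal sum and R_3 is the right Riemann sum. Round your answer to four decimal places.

T_3 ≈ 3.740741.
R_3 ≈ 0.407407.
T_3 − R_3 ≈ 3.3333.

3.3333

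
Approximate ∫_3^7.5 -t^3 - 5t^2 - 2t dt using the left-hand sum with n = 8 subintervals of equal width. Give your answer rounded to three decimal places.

Δt = (7.5 − 3)/8 = 0.5625.
Left endpoints: 3, 3.5625, 4.125, 4.6875, 5.25, 5.8125, 6.375, 6.9375.
f(3) = -78, f(3.5625) = -474297/4096, f(4.125) = -83721/512, f(4.6875) = -910275/4096, f(5.25) = -293.015625, f(5.8125) = -1543893/4096, f(6.375) = -243219/512, f(6.9375) = -2410143/4096.
Sum = Δt · [f(3) + f(3.5625) + f(4.125) + ...].
Sum ≈ -1301.030.

-1301.030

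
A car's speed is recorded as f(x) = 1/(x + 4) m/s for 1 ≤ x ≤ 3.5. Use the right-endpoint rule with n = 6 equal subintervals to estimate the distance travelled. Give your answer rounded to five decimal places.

0.39190

Δx = (3.5 − 1)/6 = 5/12.
Right endpoints: 17/12, 11/6, 2.25, 8/3, 37/12, 3.5.
f(17/12) = 12/65, f(11/6) = 6/35, f(2.25) = 0.16, f(8/3) = 0.15, f(37/12) = 12/85, f(3.5) = 2/15.
Sum = Δx · [f(17/12) + f(11/6) + f(2.25) + ...].
Sum ≈ 0.39190.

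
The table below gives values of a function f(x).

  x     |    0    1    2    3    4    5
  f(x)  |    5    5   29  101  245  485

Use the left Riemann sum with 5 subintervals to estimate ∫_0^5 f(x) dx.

Δx = 1.
Sum = 1·[5 + 5 + 29 + 101 + 245] = 385.

385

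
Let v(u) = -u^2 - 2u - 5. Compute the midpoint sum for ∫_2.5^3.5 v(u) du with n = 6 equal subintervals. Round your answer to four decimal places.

Δu = (3.5 − 2.5)/6 = 1/6.
Midpoints: 31/12, 2.75, 35/12, 37/12, 3.25, 41/12.
v(31/12) = -2425/144, v(2.75) = -18.0625, v(35/12) = -2785/144, v(37/12) = -2977/144, v(3.25) = -22.0625, v(41/12) = -3385/144.
Sum = Δu · [v(31/12) + v(2.75) + v(35/12) + ...].
Sum ≈ -20.0810.

-20.0810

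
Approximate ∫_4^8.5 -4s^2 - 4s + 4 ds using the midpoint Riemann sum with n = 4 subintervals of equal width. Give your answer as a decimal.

Δs = (8.5 − 4)/4 = 1.125.
Midpoints: 4.5625, 5.6875, 6.8125, 7.9375.
f(4.5625) = -97.515625, f(5.6875) = -148.140625, f(6.8125) = -208.890625, f(7.9375) = -279.765625.
Sum = Δs · [f(4.5625) + f(5.6875) + f(6.8125) + f(7.9375)].
Sum = -826.1015625.

-826.1015625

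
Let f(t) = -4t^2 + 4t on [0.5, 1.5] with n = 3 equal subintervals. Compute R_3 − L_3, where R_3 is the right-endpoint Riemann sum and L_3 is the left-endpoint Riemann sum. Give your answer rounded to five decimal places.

R_3 ≈ -1.0740741.
L_3 ≈ 0.2592593.
R_3 − L_3 ≈ -1.33333.

-1.33333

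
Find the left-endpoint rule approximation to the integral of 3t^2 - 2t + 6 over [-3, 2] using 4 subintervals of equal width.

Δt = (2 − (-3))/4 = 1.25.
Left endpoints: -3, -1.75, -0.5, 0.75.
f(-3) = 39, f(-1.75) = 18.6875, f(-0.5) = 7.75, f(0.75) = 6.1875.
Sum = Δt · [f(-3) + f(-1.75) + f(-0.5) + f(0.75)].
Sum = 89.53125.

89.53125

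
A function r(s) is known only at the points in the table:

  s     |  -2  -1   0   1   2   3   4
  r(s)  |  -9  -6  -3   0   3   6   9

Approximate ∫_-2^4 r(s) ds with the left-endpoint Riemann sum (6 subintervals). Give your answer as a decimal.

Δs = 1.
Sum = 1·[(-9) + (-6) + (-3) + 0 + 3 + 6] = -9.

-9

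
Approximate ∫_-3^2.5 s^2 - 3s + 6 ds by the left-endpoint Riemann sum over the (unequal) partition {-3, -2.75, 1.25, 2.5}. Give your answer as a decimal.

Subinterval widths: 0.25, 4, 1.25.
Left endpoints: -3, -2.75, 1.25.
f(-3) = 24, f(-2.75) = 21.8125, f(1.25) = 3.8125.
Sum = Σ Δs_i · f(s_i).
Sum = 98.015625.

98.015625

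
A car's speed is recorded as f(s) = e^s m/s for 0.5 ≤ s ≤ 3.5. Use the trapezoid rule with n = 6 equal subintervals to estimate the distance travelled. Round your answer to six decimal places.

32.119572

Δs = (3.5 − 0.5)/6 = 0.5.
f(0.5) ≈ 1.648721, f(1) ≈ 2.718282, f(1.5) ≈ 4.481689, f(2) ≈ 7.389056, f(2.5) ≈ 12.182494, f(3) ≈ 20.085537, f(3.5) ≈ 33.115452.
T_6 = (Δs/2)·[f(s_0) + 2f(s_1) + ... + 2f(s_{5}) + f(s_6)].
Sum ≈ 32.119572.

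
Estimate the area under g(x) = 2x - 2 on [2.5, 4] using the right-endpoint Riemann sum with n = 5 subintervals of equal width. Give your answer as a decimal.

7.2

Δx = (4 − 2.5)/5 = 0.3.
Right endpoints: 2.8, 3.1, 3.4, 3.7, 4.
g(2.8) = 3.6, g(3.1) = 4.2, g(3.4) = 4.8, g(3.7) = 5.4, g(4) = 6.
Sum = Δx · [g(2.8) + g(3.1) + g(3.4) + g(3.7) + g(4)].
Sum = 7.2.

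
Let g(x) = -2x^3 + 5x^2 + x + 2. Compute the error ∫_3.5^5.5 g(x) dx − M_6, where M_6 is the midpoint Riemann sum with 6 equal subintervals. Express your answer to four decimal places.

-0.4074

Exact integral: ∫_3.5^5.5 g(x) dx ≈ -163.666667.
M_6 ≈ -163.259259.
Error ≈ -163.666667 − (-163.259259) ≈ -0.4074.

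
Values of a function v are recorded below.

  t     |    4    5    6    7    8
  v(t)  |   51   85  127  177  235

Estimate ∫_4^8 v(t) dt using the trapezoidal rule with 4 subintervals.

Δt = 1.
T_4 = (1/2)·[51 + 2·85 + 2·127 + 2·177 + 235] = 532.

532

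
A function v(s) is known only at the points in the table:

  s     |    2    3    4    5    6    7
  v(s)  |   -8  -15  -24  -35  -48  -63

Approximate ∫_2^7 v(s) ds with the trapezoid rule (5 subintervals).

-157.5

Δs = 1.
T_5 = (1/2)·[(-8) + 2·(-15) + 2·(-24) + 2·(-35) + 2·(-48) + (-63)] = -157.5.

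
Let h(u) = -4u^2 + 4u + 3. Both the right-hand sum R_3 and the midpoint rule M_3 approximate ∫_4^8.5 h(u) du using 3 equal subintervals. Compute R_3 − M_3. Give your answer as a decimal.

R_3 = -769.5.
M_3 = -604.125.
R_3 − M_3 = -165.375.

-165.375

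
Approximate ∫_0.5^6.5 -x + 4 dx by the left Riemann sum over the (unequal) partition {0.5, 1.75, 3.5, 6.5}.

9.8125

Subinterval widths: 1.25, 1.75, 3.
Left endpoints: 0.5, 1.75, 3.5.
f(0.5) = 3.5, f(1.75) = 2.25, f(3.5) = 0.5.
Sum = Σ Δx_i · f(x_i).
Sum = 9.8125.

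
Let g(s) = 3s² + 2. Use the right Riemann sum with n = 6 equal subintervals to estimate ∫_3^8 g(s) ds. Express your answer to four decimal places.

565.4861

Δs = (8 − 3)/6 = 5/6.
Right endpoints: 23/6, 14/3, 5.5, 19/3, 43/6, 8.
g(23/6) = 553/12, g(14/3) = 202/3, g(5.5) = 92.75, g(19/3) = 367/3, g(43/6) = 1873/12, g(8) = 194.
Sum = Δs · [g(23/6) + g(14/3) + g(5.5) + ...].
Sum ≈ 565.4861.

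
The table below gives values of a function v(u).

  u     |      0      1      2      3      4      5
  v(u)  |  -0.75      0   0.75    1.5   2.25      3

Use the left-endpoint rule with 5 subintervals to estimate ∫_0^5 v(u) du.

Δu = 1.
Sum = 1·[(-0.75) + 0 + 0.75 + 1.5 + 2.25] = 3.75.

3.75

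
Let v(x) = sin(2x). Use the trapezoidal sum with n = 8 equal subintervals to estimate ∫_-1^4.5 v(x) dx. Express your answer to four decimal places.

0.2072

Δx = (4.5 − (-1))/8 = 0.6875.
v(-1) ≈ -0.9093, v(-0.3125) ≈ -0.5851, v(0.375) ≈ 0.6816, v(1.0625) ≈ 0.8503, v(1.75) ≈ -0.3508, v(2.4375) ≈ -0.9868, v(3.125) ≈ -0.0332, v(3.8125) ≈ 0.9739, v(4.5) ≈ 0.4121.
T_8 = (Δx/2)·[v(x_0) + 2v(x_1) + ... + 2v(x_{7}) + v(x_8)].
Sum ≈ 0.2072.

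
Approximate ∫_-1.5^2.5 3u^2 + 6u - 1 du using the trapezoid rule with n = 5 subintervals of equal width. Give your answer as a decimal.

Δu = (2.5 − (-1.5))/5 = 0.8.
f(-1.5) = -3.25, f(-0.7) = -3.73, f(0.1) = -0.37, f(0.9) = 6.83, f(1.7) = 17.87, f(2.5) = 32.75.
T_5 = (Δu/2)·[f(u_0) + 2f(u_1) + ... + 2f(u_{4}) + f(u_5)].
Sum = 28.28.

28.28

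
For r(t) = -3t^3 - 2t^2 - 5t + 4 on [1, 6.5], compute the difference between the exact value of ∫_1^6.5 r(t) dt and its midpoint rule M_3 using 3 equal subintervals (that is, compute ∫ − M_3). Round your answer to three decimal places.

Exact integral: ∫_1^6.5 r(t) dt ≈ -1601.58854.
M_3 ≈ -1546.51534.
Error ≈ -1601.58854 − (-1546.51534) ≈ -55.073.

-55.073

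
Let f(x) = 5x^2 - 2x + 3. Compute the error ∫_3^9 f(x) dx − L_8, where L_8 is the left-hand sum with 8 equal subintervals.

Exact integral: ∫_3^9 f(x) dx = 1116.
L_8 = 988.3125.
Error = 1116 − 988.3125 = 127.6875.

127.6875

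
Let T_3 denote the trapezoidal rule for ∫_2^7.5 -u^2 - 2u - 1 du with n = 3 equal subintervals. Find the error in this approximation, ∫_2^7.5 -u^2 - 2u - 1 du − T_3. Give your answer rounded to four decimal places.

Exact integral: ∫_2^7.5 f(u) du ≈ -195.708333.
T_3 ≈ -198.789352.
Error ≈ -195.708333 − (-198.789352) ≈ 3.0810.

3.0810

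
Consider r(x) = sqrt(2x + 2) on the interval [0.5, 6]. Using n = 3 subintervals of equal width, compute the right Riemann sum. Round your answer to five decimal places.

Δx = (6 − 0.5)/3 = 11/6.
Right endpoints: 7/3, 25/6, 6.
r(7/3) ≈ 2.58199, r(25/6) ≈ 3.21455, r(6) ≈ 3.74166.
Sum = Δx · [r(7/3) + r(25/6) + r(6)].
Sum ≈ 17.48669.

17.48669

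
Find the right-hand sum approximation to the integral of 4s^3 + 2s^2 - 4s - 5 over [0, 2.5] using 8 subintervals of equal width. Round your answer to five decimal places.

35.32715

Δs = (2.5 − 0)/8 = 0.3125.
Right endpoints: 0.3125, 0.625, 0.9375, 1.25, 1.5625, 1.875, 2.1875, 2.5.
f(0.3125) = -6075/1024, f(0.625) = -5.7421875, f(0.9375) = -3785/1024, f(1.25) = 0.9375, f(1.5625) = 9105/1024, f(1.875) = 20.8984375, f(2.1875) = 38595/1024, f(2.5) = 60.
Sum = Δs · [f(0.3125) + f(0.625) + f(0.9375) + ...].
Sum ≈ 35.32715.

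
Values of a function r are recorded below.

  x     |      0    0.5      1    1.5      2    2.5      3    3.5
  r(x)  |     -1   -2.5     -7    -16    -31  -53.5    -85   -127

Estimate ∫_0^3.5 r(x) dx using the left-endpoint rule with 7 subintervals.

Δx = 0.5.
Sum = 0.5·[(-1) + (-2.5) + (-7) + (-16) + (-31) + (-53.5) + (-85)] = -98.

-98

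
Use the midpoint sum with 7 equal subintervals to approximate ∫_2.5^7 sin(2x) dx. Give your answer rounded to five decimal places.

Δx = (7 − 2.5)/7 = 9/14.
Midpoints: 79/28, 97/28, 115/28, 4.75, 151/28, 169/28, 187/28.
f(79/28) ≈ -0.59746, f(97/28) ≈ 0.60151, f(115/28) ≈ 0.93579, f(4.75) ≈ -0.07515, f(151/28) ≈ -0.97806, f(169/28) ≈ -0.47498, f(187/28) ≈ 0.71090.
Sum = Δx · [f(79/28) + f(97/28) + f(115/28) + ...].
Sum ≈ 0.07878.

0.07878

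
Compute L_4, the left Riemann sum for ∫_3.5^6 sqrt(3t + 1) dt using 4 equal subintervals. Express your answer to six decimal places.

9.432319

Δt = (6 − 3.5)/4 = 0.625.
Left endpoints: 3.5, 4.125, 4.75, 5.375.
f(3.5) ≈ 3.391165, f(4.125) ≈ 3.657185, f(4.75) ≈ 3.905125, f(5.375) ≈ 4.138236.
Sum = Δt · [f(3.5) + f(4.125) + f(4.75) + f(5.375)].
Sum ≈ 9.432319.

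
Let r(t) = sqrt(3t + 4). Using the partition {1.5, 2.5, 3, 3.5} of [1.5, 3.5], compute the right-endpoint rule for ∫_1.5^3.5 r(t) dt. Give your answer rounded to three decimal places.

7.098

Subinterval widths: 1, 0.5, 0.5.
Right endpoints: 2.5, 3, 3.5.
r(2.5) ≈ 3.391, r(3) ≈ 3.606, r(3.5) ≈ 3.808.
Sum = Σ Δt_i · r(t_i).
Sum ≈ 7.098.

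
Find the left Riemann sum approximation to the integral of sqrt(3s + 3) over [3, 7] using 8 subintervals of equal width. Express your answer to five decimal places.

Δs = (7 − 3)/8 = 0.5.
Left endpoints: 3, 3.5, 4, 4.5, 5, 5.5, 6, 6.5.
f(3) ≈ 3.46410, f(3.5) ≈ 3.67423, f(4) ≈ 3.87298, f(4.5) ≈ 4.06202, f(5) ≈ 4.24264, f(5.5) ≈ 4.41588, f(6) ≈ 4.58258, f(6.5) ≈ 4.74342.
Sum = Δs · [f(3) + f(3.5) + f(4) + ...].
Sum ≈ 16.52893.

16.52893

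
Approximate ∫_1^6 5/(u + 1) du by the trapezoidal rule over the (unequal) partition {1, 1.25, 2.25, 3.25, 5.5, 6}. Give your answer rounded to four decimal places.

Subinterval widths: 0.25, 1, 1, 2.25, 0.5.
f(1) = 2.5, f(1.25) = 20/9, f(2.25) = 20/13, f(3.25) = 20/17, f(5.5) = 10/13, f(6) = 5/7.
On each subinterval the trapezoid contributes (Δu_i/2)·[f(u_{i-1}) + f(u_i)].
Sum ≈ 6.3879.

6.3879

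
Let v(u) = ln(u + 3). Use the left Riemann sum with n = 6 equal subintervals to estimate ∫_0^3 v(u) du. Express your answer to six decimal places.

Δu = (3 − 0)/6 = 0.5.
Left endpoints: 0, 0.5, 1, 1.5, 2, 2.5.
v(0) ≈ 1.098612, v(0.5) ≈ 1.252763, v(1) ≈ 1.386294, v(1.5) ≈ 1.504077, v(2) ≈ 1.609438, v(2.5) ≈ 1.704748.
Sum = Δu · [v(0) + v(0.5) + v(1) + ...].
Sum ≈ 4.277967.

4.277967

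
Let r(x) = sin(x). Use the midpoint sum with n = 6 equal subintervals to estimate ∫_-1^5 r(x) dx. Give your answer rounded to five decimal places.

Δx = (5 − (-1))/6 = 1.
Midpoints: -0.5, 0.5, 1.5, 2.5, 3.5, 4.5.
r(-0.5) ≈ -0.47943, r(0.5) ≈ 0.47943, r(1.5) ≈ 0.99749, r(2.5) ≈ 0.59847, r(3.5) ≈ -0.35078, r(4.5) ≈ -0.97753.
Sum = Δx · [r(-0.5) + r(0.5) + r(1.5) + ...].
Sum ≈ 0.26765.

0.26765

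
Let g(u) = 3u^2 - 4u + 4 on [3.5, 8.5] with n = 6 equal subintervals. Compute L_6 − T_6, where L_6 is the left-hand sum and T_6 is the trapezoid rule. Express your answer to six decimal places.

L_6 ≈ 406.31944444.
T_6 ≈ 472.98611111.
L_6 − T_6 ≈ -66.666667.

-66.666667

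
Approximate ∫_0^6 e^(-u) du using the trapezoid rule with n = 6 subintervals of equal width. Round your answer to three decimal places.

1.079

Δu = (6 − 0)/6 = 1.
f(0) ≈ 1.000, f(1) ≈ 0.368, f(2) ≈ 0.135, f(3) ≈ 0.050, f(4) ≈ 0.018, f(5) ≈ 0.007, f(6) ≈ 0.002.
T_6 = (Δu/2)·[f(u_0) + 2f(u_1) + ... + 2f(u_{5}) + f(u_6)].
Sum ≈ 1.079.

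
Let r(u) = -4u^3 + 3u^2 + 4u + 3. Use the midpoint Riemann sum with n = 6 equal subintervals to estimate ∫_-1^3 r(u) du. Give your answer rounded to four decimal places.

Δu = (3 − (-1))/6 = 2/3.
Midpoints: -2/3, 0, 2/3, 4/3, 2, 8/3.
r(-2/3) = 77/27, r(0) = 3, r(2/3) = 157/27, r(4/3) = 113/27, r(2) = -9, r(8/3) = -1103/27.
Sum = Δu · [r(-2/3) + r(0) + r(2/3) + ...].
Sum ≈ -22.6667.

-22.6667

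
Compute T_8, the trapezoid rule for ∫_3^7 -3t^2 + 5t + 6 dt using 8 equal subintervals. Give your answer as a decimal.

-192.5

Δt = (7 − 3)/8 = 0.5.
f(3) = -6, f(3.5) = -13.25, f(4) = -22, f(4.5) = -32.25, f(5) = -44, f(5.5) = -57.25, f(6) = -72, f(6.5) = -88.25, f(7) = -106.
T_8 = (Δt/2)·[f(t_0) + 2f(t_1) + ... + 2f(t_{7}) + f(t_8)].
Sum = -192.5.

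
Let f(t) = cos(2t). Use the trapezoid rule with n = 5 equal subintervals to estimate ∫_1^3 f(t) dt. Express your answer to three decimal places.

-0.562

Δt = (3 − 1)/5 = 0.4.
f(1) ≈ -0.416, f(1.4) ≈ -0.942, f(1.8) ≈ -0.897, f(2.2) ≈ -0.307, f(2.6) ≈ 0.469, f(3) ≈ 0.960.
T_5 = (Δt/2)·[f(t_0) + 2f(t_1) + ... + 2f(t_{4}) + f(t_5)].
Sum ≈ -0.562.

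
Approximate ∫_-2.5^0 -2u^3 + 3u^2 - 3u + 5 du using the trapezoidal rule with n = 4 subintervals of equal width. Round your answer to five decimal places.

58.74023

Δu = (0 − (-2.5))/4 = 0.625.
f(-2.5) = 62.5, f(-1.875) = 34.35546875, f(-1.25) = 17.34375, f(-0.625) = 8.53515625, f(0) = 5.
T_4 = (Δu/2)·[f(u_0) + 2f(u_1) + 2f(u_2) + 2f(u_3) + f(u_4)].
Sum ≈ 58.74023.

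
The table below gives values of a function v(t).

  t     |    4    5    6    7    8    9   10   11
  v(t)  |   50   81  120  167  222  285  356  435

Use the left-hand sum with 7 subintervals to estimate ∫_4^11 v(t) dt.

1281

Δt = 1.
Sum = 1·[50 + 81 + 120 + 167 + 222 + 285 + 356] = 1281.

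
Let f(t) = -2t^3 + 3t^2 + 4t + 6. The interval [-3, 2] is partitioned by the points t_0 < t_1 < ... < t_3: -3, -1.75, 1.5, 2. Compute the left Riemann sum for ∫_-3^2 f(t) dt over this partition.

161.1953125

Subinterval widths: 1.25, 3.25, 0.5.
Left endpoints: -3, -1.75, 1.5.
f(-3) = 75, f(-1.75) = 18.90625, f(1.5) = 12.
Sum = Σ Δt_i · f(t_i).
Sum = 161.1953125.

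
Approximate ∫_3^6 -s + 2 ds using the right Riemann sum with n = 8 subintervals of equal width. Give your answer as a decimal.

Δs = (6 − 3)/8 = 0.375.
Right endpoints: 3.375, 3.75, 4.125, 4.5, 4.875, 5.25, 5.625, 6.
f(3.375) = -1.375, f(3.75) = -1.75, f(4.125) = -2.125, f(4.5) = -2.5, f(4.875) = -2.875, f(5.25) = -3.25, f(5.625) = -3.625, f(6) = -4.
Sum = Δs · [f(3.375) + f(3.75) + f(4.125) + ...].
Sum = -8.0625.

-8.0625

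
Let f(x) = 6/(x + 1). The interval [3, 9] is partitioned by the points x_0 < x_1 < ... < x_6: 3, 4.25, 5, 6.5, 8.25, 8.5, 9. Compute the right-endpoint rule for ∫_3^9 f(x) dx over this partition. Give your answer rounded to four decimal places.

4.9716

Subinterval widths: 1.25, 0.75, 1.5, 1.75, 0.25, 0.5.
Right endpoints: 4.25, 5, 6.5, 8.25, 8.5, 9.
f(4.25) = 8/7, f(5) = 1, f(6.5) = 0.8, f(8.25) = 24/37, f(8.5) = 12/19, f(9) = 0.6.
Sum = Σ Δx_i · f(x_i).
Sum ≈ 4.9716.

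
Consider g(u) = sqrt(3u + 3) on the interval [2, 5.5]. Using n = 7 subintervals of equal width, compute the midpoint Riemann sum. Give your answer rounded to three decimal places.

13.137

Δu = (5.5 − 2)/7 = 0.5.
Midpoints: 2.25, 2.75, 3.25, 3.75, 4.25, 4.75, 5.25.
g(2.25) ≈ 3.122, g(2.75) ≈ 3.354, g(3.25) ≈ 3.571, g(3.75) ≈ 3.775, g(4.25) ≈ 3.969, g(4.75) ≈ 4.153, g(5.25) ≈ 4.330.
Sum = Δu · [g(2.25) + g(2.75) + g(3.25) + ...].
Sum ≈ 13.137.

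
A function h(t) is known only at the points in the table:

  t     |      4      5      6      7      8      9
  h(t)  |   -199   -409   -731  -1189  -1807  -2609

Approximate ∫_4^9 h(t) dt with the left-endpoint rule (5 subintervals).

-4335

Δt = 1.
Sum = 1·[(-199) + (-409) + (-731) + (-1189) + (-1807)] = -4335.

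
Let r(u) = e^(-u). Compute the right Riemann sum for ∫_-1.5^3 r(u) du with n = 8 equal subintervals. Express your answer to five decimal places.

Δu = (3 − (-1.5))/8 = 0.5625.
Right endpoints: -0.9375, -0.375, 0.1875, 0.75, 1.3125, 1.875, 2.4375, 3.
r(-0.9375) ≈ 2.55359, r(-0.375) ≈ 1.45499, r(0.1875) ≈ 0.82903, r(0.75) ≈ 0.47237, r(1.3125) ≈ 0.26915, r(1.875) ≈ 0.15335, r(2.4375) ≈ 0.08738, r(3) ≈ 0.04979.
Sum = Δu · [r(-0.9375) + r(-0.375) + r(0.1875) + ...].
Sum ≈ 3.30167.

3.30167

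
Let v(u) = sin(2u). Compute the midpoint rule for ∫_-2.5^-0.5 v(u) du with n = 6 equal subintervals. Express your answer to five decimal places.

Δu = (-0.5 − (-2.5))/6 = 1/3.
Midpoints: -7/3, -2, -5/3, -4/3, -1, -2/3.
v(-7/3) ≈ 0.99895, v(-2) ≈ 0.75680, v(-5/3) ≈ 0.19057, v(-4/3) ≈ -0.45727, v(-1) ≈ -0.90930, v(-2/3) ≈ -0.97194.
Sum = Δu · [v(-7/3) + v(-2) + v(-5/3) + ...].
Sum ≈ -0.13073.

-0.13073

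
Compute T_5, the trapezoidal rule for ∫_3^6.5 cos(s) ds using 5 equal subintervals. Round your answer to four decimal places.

0.0710

Δs = (6.5 − 3)/5 = 0.7.
f(3) ≈ -0.9900, f(3.7) ≈ -0.8481, f(4.4) ≈ -0.3073, f(5.1) ≈ 0.3780, f(5.8) ≈ 0.8855, f(6.5) ≈ 0.9766.
T_5 = (Δs/2)·[f(s_0) + 2f(s_1) + ... + 2f(s_{4}) + f(s_5)].
Sum ≈ 0.0710.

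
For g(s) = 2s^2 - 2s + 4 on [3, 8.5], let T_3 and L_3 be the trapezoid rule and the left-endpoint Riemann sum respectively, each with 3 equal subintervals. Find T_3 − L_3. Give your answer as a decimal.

105.875

T_3 ≈ 356.3287037.
L_3 ≈ 250.4537037.
T_3 − L_3 = 105.875.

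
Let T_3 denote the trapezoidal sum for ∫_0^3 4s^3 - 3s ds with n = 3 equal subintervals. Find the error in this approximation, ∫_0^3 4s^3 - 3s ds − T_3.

-9

Exact integral: ∫_0^3 f(s) ds = 67.5.
T_3 = 76.5.
Error = 67.5 − 76.5 = -9.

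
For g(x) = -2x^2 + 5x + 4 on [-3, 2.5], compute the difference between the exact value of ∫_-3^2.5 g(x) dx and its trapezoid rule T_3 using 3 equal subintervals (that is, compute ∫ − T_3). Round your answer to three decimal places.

Exact integral: ∫_-3^2.5 g(x) dx ≈ -13.29167.
T_3 ≈ -19.45370.
Error ≈ -13.29167 − (-19.45370) ≈ 6.162.

6.162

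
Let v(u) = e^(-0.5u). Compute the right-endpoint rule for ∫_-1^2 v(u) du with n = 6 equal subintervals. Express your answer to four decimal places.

Δu = (2 − (-1))/6 = 0.5.
Right endpoints: -0.5, 0, 0.5, 1, 1.5, 2.
v(-0.5) ≈ 1.2840, v(0) ≈ 1.0000, v(0.5) ≈ 0.7788, v(1) ≈ 0.6065, v(1.5) ≈ 0.4724, v(2) ≈ 0.3679.
Sum = Δu · [v(-0.5) + v(0) + v(0.5) + ...].
Sum ≈ 2.2548.

2.2548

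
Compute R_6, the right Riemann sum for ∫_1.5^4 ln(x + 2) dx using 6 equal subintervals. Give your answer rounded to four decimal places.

Δx = (4 − 1.5)/6 = 5/12.
Right endpoints: 23/12, 7/3, 2.75, 19/6, 43/12, 4.
f(23/12) ≈ 1.3652, f(7/3) ≈ 1.4663, f(2.75) ≈ 1.5581, f(19/6) ≈ 1.6422, f(43/12) ≈ 1.7198, f(4) ≈ 1.7918.
Sum = Δx · [f(23/12) + f(7/3) + f(2.75) + ...].
Sum ≈ 3.9765.

3.9765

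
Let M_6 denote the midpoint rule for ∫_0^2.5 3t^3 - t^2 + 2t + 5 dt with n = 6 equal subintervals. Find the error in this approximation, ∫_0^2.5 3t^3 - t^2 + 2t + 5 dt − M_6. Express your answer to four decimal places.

0.3707

Exact integral: ∫_0^2.5 f(t) dt ≈ 42.838542.
M_6 ≈ 42.467810.
Error ≈ 42.838542 − 42.467810 ≈ 0.3707.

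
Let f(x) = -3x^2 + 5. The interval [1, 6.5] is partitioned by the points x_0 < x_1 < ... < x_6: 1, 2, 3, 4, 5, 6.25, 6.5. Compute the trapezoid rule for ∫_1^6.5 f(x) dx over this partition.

-249.109375

Subinterval widths: 1, 1, 1, 1, 1.25, 0.25.
f(1) = 2, f(2) = -7, f(3) = -22, f(4) = -43, f(5) = -70, f(6.25) = -112.1875, f(6.5) = -121.75.
On each subinterval the trapezoid contributes (Δx_i/2)·[f(x_{i-1}) + f(x_i)].
Sum = -249.109375.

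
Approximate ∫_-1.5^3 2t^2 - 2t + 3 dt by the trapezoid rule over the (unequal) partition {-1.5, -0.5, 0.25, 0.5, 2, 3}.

Subinterval widths: 1, 0.75, 0.25, 1.5, 1.
f(-1.5) = 10.5, f(-0.5) = 4.5, f(0.25) = 2.625, f(0.5) = 2.5, f(2) = 7, f(3) = 15.
On each subinterval the trapezoid contributes (Δt_i/2)·[f(t_{i-1}) + f(t_i)].
Sum = 28.9375.

28.9375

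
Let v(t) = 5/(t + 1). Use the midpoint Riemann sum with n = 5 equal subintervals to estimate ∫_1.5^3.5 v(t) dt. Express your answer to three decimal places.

Δt = (3.5 − 1.5)/5 = 0.4.
Midpoints: 1.7, 2.1, 2.5, 2.9, 3.3.
v(1.7) = 50/27, v(2.1) = 50/31, v(2.5) = 10/7, v(2.9) = 50/39, v(3.3) = 50/43.
Sum = Δt · [v(1.7) + v(2.1) + v(2.5) + v(2.9) + v(3.3)].
Sum ≈ 2.935.

2.935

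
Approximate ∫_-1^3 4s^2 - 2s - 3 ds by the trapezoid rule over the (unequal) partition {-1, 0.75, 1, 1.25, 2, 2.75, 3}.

Subinterval widths: 1.75, 0.25, 0.25, 0.75, 0.75, 0.25.
f(-1) = 3, f(0.75) = -2.25, f(1) = -1, f(1.25) = 0.75, f(2) = 9, f(2.75) = 21.75, f(3) = 27.
On each subinterval the trapezoid contributes (Δs_i/2)·[f(s_{i-1}) + f(s_i)].
Sum = 21.5.

21.5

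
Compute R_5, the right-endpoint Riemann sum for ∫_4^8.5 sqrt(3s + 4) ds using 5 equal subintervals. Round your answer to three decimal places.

Δs = (8.5 − 4)/5 = 0.9.
Right endpoints: 4.9, 5.8, 6.7, 7.6, 8.5.
f(4.9) ≈ 4.324, f(5.8) ≈ 4.626, f(6.7) ≈ 4.909, f(7.6) ≈ 5.177, f(8.5) ≈ 5.431.
Sum = Δs · [f(4.9) + f(5.8) + f(6.7) + f(7.6) + f(8.5)].
Sum ≈ 22.021.

22.021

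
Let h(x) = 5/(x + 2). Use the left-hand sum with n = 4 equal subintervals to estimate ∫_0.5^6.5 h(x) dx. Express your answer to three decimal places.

Δx = (6.5 − 0.5)/4 = 1.5.
Left endpoints: 0.5, 2, 3.5, 5.
h(0.5) = 2, h(2) = 1.25, h(3.5) = 10/11, h(5) = 5/7.
Sum = Δx · [h(0.5) + h(2) + h(3.5) + h(5)].
Sum ≈ 7.310.

7.310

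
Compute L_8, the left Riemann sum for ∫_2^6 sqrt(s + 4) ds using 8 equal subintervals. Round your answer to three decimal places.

Δs = (6 − 2)/8 = 0.5.
Left endpoints: 2, 2.5, 3, 3.5, 4, 4.5, 5, 5.5.
f(2) ≈ 2.449, f(2.5) ≈ 2.550, f(3) ≈ 2.646, f(3.5) ≈ 2.739, f(4) ≈ 2.828, f(4.5) ≈ 2.915, f(5) ≈ 3.000, f(5.5) ≈ 3.082.
Sum = Δs · [f(2) + f(2.5) + f(3) + ...].
Sum ≈ 11.105.

11.105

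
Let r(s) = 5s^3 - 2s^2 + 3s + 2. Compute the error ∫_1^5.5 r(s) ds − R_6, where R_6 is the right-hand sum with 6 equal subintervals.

Exact integral: ∫_1^5.5 r(s) ds = 1085.203125.
R_6 = 1398.12890625.
Error = 1085.203125 − 1398.12890625 = -312.92578125.

-312.92578125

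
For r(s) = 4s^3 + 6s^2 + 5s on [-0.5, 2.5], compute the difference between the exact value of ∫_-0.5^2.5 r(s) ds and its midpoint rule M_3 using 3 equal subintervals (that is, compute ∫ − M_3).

Exact integral: ∫_-0.5^2.5 r(s) ds = 85.5.
M_3 = 81.
Error = 85.5 − 81 = 4.5.

4.5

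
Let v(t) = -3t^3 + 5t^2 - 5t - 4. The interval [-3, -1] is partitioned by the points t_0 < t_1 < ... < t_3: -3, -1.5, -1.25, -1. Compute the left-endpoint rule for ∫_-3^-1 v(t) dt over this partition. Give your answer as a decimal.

215.69921875

Subinterval widths: 1.5, 0.25, 0.25.
Left endpoints: -3, -1.5, -1.25.
v(-3) = 137, v(-1.5) = 24.875, v(-1.25) = 15.921875.
Sum = Σ Δt_i · v(t_i).
Sum = 215.69921875.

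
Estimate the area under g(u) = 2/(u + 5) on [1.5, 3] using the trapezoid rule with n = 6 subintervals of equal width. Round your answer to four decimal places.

0.4154

Δu = (3 − 1.5)/6 = 0.25.
g(1.5) = 4/13, g(1.75) = 8/27, g(2) = 2/7, g(2.25) = 8/29, g(2.5) = 4/15, g(2.75) = 8/31, g(3) = 0.25.
T_6 = (Δu/2)·[g(u_0) + 2g(u_1) + ... + 2g(u_{5}) + g(u_6)].
Sum ≈ 0.4154.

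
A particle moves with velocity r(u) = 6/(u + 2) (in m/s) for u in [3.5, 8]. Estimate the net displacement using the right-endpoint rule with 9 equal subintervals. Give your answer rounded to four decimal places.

3.4672

Δu = (8 − 3.5)/9 = 0.5.
Right endpoints: 4, 4.5, 5, 5.5, 6, 6.5, 7, 7.5, 8.
r(4) = 1, r(4.5) = 12/13, r(5) = 6/7, r(5.5) = 0.8, r(6) = 0.75, r(6.5) = 12/17, r(7) = 2/3, r(7.5) = 12/19, r(8) = 0.6.
Sum = Δu · [r(4) + r(4.5) + r(5) + ...].
Sum ≈ 3.4672.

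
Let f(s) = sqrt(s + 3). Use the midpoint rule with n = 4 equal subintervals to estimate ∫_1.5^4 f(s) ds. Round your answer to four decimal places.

Δs = (4 − 1.5)/4 = 0.625.
Midpoints: 1.8125, 2.4375, 3.0625, 3.6875.
f(1.8125) ≈ 2.1937, f(2.4375) ≈ 2.3318, f(3.0625) ≈ 2.4622, f(3.6875) ≈ 2.5860.
Sum = Δs · [f(1.8125) + f(2.4375) + f(3.0625) + f(3.6875)].
Sum ≈ 5.9836.

5.9836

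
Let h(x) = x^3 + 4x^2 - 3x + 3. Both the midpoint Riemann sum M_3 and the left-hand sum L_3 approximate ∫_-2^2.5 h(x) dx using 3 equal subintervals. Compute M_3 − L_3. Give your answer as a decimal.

2.3203125

M_3 = 43.3828125.
L_3 = 41.0625.
M_3 − L_3 = 2.3203125.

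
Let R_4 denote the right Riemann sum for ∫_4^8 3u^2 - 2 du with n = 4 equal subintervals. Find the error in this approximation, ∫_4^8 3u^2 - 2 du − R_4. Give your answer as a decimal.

Exact integral: ∫_4^8 f(u) du = 440.
R_4 = 514.
Error = 440 − 514 = -74.

-74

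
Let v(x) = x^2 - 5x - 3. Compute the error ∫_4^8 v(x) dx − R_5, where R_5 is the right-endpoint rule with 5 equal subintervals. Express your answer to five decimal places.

Exact integral: ∫_4^8 v(x) dx ≈ 17.3333333.
R_5 = 28.96.
Error ≈ 17.3333333 − 28.96 ≈ -11.62667.

-11.62667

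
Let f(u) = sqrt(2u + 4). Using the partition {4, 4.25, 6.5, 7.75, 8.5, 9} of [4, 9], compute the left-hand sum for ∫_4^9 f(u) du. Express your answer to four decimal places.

19.5781

Subinterval widths: 0.25, 2.25, 1.25, 0.75, 0.5.
Left endpoints: 4, 4.25, 6.5, 7.75, 8.5.
f(4) ≈ 3.4641, f(4.25) ≈ 3.5355, f(6.5) ≈ 4.1231, f(7.75) ≈ 4.4159, f(8.5) ≈ 4.5826.
Sum = Σ Δu_i · f(u_i).
Sum ≈ 19.5781.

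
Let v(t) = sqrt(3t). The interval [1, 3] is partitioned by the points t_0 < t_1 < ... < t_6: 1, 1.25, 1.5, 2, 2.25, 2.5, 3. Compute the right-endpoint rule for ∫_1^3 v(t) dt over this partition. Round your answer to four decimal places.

Subinterval widths: 0.25, 0.25, 0.5, 0.25, 0.25, 0.5.
Right endpoints: 1.25, 1.5, 2, 2.25, 2.5, 3.
v(1.25) ≈ 1.9365, v(1.5) ≈ 2.1213, v(2) ≈ 2.4495, v(2.25) ≈ 2.5981, v(2.5) ≈ 2.7386, v(3) ≈ 3.0000.
Sum = Σ Δt_i · v(t_i).
Sum ≈ 5.0734.

5.0734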